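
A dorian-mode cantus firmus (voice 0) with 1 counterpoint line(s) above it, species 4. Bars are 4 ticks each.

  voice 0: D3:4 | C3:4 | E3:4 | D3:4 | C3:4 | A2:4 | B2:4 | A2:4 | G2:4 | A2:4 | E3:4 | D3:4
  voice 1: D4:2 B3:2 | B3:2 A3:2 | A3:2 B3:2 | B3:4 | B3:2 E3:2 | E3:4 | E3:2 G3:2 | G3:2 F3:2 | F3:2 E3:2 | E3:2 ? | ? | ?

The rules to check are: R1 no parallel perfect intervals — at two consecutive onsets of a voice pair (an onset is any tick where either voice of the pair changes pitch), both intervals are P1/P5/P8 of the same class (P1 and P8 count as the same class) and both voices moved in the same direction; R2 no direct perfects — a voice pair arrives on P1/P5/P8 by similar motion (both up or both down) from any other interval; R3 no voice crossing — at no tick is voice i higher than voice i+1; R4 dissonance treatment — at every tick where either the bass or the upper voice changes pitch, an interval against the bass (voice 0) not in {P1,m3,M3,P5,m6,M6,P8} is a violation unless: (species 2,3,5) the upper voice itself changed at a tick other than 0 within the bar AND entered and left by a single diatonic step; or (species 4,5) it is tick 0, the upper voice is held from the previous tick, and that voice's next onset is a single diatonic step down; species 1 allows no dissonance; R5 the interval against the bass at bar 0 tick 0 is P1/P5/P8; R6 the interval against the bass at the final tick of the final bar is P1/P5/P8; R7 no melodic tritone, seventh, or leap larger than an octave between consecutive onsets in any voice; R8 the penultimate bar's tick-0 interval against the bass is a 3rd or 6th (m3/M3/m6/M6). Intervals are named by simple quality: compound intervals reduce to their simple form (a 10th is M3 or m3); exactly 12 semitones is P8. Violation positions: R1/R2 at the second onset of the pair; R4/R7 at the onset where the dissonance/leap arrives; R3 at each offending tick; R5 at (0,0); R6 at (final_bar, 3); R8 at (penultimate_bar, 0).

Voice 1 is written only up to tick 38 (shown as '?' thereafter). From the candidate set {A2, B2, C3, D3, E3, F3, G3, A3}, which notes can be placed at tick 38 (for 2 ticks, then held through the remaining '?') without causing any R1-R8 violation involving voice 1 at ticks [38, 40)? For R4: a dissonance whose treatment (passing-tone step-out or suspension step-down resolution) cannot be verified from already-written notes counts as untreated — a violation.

{A2, A3, C3, E3, F3}

A2: legal
B2: violates R4
C3: legal
D3: violates R4
E3: legal
F3: legal
G3: violates R4
A3: legal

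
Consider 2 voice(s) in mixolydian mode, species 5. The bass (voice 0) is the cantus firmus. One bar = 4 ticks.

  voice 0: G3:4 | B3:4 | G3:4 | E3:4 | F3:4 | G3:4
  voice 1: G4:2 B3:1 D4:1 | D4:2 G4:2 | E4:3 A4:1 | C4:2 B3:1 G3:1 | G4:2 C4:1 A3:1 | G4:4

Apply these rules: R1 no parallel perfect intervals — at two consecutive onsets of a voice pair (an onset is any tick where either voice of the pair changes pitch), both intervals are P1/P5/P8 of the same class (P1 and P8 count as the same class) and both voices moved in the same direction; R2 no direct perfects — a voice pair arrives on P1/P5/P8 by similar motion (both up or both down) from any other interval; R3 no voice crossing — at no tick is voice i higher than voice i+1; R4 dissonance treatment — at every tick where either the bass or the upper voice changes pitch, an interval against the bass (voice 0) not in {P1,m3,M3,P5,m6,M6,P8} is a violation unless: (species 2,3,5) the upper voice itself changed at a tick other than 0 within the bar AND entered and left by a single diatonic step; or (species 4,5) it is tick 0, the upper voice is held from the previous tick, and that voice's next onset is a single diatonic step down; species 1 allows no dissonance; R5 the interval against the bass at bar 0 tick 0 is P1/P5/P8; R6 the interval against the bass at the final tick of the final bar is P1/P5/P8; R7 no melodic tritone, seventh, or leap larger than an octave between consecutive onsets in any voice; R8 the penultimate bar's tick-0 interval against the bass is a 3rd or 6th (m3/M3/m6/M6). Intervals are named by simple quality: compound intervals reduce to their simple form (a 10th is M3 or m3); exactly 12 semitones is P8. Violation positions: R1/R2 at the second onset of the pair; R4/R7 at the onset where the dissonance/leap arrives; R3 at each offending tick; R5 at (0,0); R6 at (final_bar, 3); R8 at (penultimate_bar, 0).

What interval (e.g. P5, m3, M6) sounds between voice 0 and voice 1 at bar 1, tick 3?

voice 0=B3 voice 1=G4 -> m6

m6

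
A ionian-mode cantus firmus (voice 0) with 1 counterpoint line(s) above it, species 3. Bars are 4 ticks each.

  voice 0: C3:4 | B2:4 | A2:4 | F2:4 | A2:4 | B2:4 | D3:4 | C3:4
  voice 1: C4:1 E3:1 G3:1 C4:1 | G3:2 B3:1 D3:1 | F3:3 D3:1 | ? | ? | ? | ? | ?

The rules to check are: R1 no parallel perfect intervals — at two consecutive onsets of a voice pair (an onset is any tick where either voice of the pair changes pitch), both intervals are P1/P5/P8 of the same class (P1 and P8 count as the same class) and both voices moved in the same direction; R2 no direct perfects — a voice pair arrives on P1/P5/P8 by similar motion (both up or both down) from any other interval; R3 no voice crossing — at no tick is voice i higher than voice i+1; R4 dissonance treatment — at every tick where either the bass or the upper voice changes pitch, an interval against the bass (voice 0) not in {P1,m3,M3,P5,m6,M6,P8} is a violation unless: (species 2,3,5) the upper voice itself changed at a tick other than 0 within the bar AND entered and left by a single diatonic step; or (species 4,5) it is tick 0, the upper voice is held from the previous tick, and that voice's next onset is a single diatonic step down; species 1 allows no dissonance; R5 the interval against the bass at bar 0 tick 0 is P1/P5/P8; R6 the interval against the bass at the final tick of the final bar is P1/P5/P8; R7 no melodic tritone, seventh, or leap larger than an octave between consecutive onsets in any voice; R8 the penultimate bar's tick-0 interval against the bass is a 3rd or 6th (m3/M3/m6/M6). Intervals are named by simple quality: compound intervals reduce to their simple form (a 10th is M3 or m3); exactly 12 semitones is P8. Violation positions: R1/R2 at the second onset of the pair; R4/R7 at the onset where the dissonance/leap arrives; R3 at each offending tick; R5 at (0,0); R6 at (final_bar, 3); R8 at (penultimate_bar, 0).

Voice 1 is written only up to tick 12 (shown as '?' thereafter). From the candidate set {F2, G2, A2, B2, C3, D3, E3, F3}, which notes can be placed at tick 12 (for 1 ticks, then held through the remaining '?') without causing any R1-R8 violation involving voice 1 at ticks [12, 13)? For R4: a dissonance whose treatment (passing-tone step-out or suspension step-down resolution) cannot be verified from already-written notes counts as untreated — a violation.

{A2, D3, F3}

F2: violates R2
G2: violates R4
A2: legal
B2: violates R4
C3: violates R2
D3: legal
E3: violates R4
F3: legal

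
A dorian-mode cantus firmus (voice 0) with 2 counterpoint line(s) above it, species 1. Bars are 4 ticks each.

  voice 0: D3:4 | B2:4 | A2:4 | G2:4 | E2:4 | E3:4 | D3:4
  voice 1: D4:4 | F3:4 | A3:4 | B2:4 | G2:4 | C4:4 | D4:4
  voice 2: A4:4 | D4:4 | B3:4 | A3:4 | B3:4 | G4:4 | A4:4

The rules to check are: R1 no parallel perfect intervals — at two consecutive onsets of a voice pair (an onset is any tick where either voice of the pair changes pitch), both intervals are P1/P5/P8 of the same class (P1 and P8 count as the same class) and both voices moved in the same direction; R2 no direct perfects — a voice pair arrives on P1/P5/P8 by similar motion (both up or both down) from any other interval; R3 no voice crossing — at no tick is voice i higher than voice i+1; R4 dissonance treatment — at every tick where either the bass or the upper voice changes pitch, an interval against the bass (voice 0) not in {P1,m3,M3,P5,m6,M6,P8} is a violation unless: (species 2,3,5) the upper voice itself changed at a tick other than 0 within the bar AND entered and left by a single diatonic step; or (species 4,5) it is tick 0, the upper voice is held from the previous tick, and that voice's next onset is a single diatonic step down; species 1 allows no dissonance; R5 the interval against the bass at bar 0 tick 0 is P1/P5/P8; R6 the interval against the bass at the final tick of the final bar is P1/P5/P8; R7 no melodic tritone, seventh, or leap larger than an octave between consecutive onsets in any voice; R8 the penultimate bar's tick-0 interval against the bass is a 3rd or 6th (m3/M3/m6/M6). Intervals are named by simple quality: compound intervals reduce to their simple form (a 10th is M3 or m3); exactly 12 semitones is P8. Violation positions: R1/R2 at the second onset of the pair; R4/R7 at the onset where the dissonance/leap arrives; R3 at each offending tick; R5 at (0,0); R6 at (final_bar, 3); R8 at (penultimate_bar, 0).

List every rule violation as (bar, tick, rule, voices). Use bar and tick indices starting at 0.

(1, 0, R4, (0, 1))
(2, 0, R4, (0, 2))
(3, 0, R4, (0, 2))
(3, 0, R7, (1,))
(5, 0, R2, (1, 2))
(5, 0, R7, (1,))
(6, 0, R1, (1, 2))

bar 0: v0=D3 v1=D4 v2=A4 downbeat P5
bar 1: v0=B2 v1=F3 v2=D4 downbeat m3
bar 2: v0=A2 v1=A3 v2=B3 downbeat M2
bar 3: v0=G2 v1=B2 v2=A3 downbeat M2
bar 4: v0=E2 v1=G2 v2=B3 downbeat P5
bar 5: v0=E3 v1=C4 v2=G4 downbeat m3
bar 6: v0=D3 v1=D4 v2=A4 downbeat P5
  -> R4 @ bar 1 tick 0 v(0, 1): B2/F3 TT untreated
  -> R4 @ bar 2 tick 0 v(0, 2): A2/B3 M2 untreated
  -> R4 @ bar 3 tick 0 v(0, 2): G2/A3 M2 untreated
  -> R7 @ bar 3 tick 0 v(1,): A3->B2 leap 10st
  -> R2 @ bar 5 tick 0 v(1, 2): G2/B3 M3 -> C4/G4 P5 similar
  -> R7 @ bar 5 tick 0 v(1,): G2->C4 leap 17st
  -> R1 @ bar 6 tick 0 v(1, 2): C4/G4 P5 -> D4/A4 P5 similar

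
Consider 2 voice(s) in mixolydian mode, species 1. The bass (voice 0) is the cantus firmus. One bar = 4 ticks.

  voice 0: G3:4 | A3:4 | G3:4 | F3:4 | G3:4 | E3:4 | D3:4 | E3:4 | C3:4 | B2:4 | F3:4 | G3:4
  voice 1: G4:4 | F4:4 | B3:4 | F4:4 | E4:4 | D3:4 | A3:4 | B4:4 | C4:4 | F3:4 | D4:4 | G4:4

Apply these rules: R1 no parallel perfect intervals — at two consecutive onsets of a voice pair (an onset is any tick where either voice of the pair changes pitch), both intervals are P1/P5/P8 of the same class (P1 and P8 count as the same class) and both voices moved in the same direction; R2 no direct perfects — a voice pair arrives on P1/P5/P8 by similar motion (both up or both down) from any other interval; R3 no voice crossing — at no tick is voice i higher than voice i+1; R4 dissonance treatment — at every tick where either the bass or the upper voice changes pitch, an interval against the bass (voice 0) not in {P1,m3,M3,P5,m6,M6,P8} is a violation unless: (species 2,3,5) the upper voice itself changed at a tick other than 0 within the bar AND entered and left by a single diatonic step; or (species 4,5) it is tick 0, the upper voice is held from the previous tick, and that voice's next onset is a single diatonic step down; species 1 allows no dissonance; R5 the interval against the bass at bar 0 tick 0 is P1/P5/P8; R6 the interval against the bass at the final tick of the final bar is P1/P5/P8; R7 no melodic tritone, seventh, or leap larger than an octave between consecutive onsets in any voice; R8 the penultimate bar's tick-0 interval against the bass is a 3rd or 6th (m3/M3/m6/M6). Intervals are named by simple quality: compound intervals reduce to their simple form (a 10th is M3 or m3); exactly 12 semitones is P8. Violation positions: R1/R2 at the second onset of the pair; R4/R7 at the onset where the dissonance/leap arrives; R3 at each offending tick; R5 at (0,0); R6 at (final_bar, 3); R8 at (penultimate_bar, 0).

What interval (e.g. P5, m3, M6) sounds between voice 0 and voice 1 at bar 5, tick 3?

M2

voice 0=E3 voice 1=D3 -> M2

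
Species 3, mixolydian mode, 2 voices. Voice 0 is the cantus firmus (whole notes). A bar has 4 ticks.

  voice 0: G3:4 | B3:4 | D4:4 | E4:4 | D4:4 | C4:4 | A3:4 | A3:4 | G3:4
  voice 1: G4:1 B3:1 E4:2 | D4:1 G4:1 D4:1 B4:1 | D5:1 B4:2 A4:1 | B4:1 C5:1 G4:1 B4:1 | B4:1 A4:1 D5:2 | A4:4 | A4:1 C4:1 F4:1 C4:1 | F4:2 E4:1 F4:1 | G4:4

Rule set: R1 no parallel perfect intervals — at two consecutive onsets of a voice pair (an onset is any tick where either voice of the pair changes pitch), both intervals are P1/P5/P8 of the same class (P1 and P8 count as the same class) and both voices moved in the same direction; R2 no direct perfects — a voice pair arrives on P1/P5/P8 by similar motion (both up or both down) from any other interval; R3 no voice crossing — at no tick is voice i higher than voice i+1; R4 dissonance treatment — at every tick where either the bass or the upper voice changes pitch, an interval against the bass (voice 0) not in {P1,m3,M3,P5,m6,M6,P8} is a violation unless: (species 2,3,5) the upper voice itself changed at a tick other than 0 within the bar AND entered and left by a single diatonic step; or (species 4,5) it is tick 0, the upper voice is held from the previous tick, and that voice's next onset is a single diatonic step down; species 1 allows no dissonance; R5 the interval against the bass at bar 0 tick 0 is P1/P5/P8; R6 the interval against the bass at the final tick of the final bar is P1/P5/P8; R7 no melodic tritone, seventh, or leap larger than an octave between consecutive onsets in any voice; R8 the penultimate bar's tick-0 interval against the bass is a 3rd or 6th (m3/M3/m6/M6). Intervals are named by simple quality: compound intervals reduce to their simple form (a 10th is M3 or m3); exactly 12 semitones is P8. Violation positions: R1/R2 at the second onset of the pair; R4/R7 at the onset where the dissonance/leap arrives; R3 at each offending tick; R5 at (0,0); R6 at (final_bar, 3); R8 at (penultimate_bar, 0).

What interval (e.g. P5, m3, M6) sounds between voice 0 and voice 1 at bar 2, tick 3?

voice 0=D4 voice 1=A4 -> P5

P5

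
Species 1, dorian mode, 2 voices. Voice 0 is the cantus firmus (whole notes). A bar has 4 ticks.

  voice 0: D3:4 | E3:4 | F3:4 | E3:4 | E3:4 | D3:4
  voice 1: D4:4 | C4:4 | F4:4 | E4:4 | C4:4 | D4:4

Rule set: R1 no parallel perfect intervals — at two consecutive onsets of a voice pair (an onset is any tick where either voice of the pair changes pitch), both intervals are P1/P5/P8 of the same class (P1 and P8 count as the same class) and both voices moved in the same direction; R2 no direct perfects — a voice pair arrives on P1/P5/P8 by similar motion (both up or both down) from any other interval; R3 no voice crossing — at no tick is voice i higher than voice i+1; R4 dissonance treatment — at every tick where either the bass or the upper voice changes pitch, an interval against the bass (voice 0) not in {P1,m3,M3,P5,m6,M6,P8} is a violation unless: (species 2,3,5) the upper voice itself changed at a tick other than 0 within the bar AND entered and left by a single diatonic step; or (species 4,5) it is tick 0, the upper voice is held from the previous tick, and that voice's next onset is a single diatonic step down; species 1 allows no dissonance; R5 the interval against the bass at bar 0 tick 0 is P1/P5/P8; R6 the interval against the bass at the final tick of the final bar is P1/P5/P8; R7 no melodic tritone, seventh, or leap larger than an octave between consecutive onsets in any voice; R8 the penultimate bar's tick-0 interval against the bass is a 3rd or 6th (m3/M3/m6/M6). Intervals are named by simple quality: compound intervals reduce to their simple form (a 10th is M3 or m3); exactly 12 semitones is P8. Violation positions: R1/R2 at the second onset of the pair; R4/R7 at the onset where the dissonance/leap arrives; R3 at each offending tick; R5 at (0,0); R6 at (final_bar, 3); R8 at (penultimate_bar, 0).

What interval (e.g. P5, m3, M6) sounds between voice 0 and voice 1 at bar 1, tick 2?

m6

voice 0=E3 voice 1=C4 -> m6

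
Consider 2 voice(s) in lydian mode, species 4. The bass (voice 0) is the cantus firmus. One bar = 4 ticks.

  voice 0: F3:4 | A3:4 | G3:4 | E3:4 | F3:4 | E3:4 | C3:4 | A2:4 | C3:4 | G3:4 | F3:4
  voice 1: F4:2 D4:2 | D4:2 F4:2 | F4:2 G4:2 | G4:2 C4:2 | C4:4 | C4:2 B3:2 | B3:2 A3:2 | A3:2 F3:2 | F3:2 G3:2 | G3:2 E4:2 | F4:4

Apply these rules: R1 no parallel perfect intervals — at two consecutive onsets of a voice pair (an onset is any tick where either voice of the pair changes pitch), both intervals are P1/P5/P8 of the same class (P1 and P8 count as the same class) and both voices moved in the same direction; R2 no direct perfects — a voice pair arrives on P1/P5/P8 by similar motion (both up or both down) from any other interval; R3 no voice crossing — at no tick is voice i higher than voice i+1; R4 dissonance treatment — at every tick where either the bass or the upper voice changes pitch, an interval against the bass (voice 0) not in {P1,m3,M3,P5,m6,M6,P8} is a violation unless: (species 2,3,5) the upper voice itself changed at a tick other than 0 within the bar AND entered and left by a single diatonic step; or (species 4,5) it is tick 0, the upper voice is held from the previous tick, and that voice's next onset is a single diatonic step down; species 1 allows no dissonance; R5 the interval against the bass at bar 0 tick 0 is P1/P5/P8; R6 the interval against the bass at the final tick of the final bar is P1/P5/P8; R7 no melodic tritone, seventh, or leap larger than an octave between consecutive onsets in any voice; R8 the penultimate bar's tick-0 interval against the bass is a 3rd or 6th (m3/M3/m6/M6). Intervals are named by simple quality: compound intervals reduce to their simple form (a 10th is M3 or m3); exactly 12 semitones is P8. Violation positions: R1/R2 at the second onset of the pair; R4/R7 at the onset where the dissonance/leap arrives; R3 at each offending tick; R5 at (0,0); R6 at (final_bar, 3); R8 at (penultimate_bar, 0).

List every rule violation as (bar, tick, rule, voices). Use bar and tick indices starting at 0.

(1, 0, R4, (0, 1))
(2, 0, R4, (0, 1))
(8, 0, R4, (0, 1))
(9, 0, R8, (0, 1))

bar 0: v0=F3 v1=F4 downbeat P8
bar 1: v0=A3 v1=D4 downbeat P4
bar 2: v0=G3 v1=F4 downbeat m7
bar 3: v0=E3 v1=G4 downbeat m3
bar 4: v0=F3 v1=C4 downbeat P5
bar 5: v0=E3 v1=C4 downbeat m6
bar 6: v0=C3 v1=B3 downbeat M7
bar 7: v0=A2 v1=A3 downbeat P8
bar 8: v0=C3 v1=F3 downbeat P4
bar 9: v0=G3 v1=G3 downbeat P1
bar 10: v0=F3 v1=F4 downbeat P8
  -> R4 @ bar 1 tick 0 v(0, 1): A3/D4 P4 untreated
  -> R4 @ bar 2 tick 0 v(0, 1): G3/F4 m7 untreated
  -> R4 @ bar 8 tick 0 v(0, 1): C3/F3 P4 untreated
  -> R8 @ bar 9 tick 0 v(0, 1): penult P1 not 3rd/6th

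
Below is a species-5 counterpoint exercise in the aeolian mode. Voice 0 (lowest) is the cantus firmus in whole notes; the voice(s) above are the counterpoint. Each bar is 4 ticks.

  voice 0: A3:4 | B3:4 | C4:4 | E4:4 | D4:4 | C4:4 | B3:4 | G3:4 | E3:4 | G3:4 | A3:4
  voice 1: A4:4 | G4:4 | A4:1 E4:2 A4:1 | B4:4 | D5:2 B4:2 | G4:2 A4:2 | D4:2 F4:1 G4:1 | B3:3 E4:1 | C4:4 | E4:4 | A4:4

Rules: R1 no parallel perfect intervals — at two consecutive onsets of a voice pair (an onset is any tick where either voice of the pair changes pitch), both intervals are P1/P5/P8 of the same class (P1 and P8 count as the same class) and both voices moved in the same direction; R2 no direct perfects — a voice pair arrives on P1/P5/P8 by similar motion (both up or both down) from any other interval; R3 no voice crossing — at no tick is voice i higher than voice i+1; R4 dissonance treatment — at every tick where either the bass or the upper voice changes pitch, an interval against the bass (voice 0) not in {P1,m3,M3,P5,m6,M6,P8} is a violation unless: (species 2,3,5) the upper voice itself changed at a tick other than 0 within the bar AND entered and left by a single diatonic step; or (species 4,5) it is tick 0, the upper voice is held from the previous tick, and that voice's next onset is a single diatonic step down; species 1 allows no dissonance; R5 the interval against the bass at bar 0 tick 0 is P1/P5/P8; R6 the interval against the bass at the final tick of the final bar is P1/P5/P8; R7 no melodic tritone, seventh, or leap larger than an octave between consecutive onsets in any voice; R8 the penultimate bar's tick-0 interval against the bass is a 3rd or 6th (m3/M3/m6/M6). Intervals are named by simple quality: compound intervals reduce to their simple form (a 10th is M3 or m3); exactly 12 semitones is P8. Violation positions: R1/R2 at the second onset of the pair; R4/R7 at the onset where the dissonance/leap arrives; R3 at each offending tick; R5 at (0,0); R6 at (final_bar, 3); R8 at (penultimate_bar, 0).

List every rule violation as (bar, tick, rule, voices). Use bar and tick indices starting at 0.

bar 0: v0=A3 v1=A4 downbeat P8
bar 1: v0=B3 v1=G4 downbeat m6
bar 2: v0=C4 v1=A4 downbeat M6
bar 3: v0=E4 v1=B4 downbeat P5
bar 4: v0=D4 v1=D5 downbeat P8
bar 5: v0=C4 v1=G4 downbeat P5
bar 6: v0=B3 v1=D4 downbeat m3
bar 7: v0=G3 v1=B3 downbeat M3
bar 8: v0=E3 v1=C4 downbeat m6
bar 9: v0=G3 v1=E4 downbeat M6
bar 10: v0=A3 v1=A4 downbeat P8
  -> R2 @ bar 3 tick 0 v(0, 1): C4/A4 M6 -> E4/B4 P5 similar
  -> R2 @ bar 5 tick 0 v(0, 1): D4/B4 M6 -> C4/G4 P5 similar
  -> R4 @ bar 6 tick 2 v(0, 1): B3/F4 TT untreated
  -> R2 @ bar 10 tick 0 v(0, 1): G3/E4 M6 -> A3/A4 P8 similar

(3, 0, R2, (0, 1))
(5, 0, R2, (0, 1))
(6, 2, R4, (0, 1))
(10, 0, R2, (0, 1))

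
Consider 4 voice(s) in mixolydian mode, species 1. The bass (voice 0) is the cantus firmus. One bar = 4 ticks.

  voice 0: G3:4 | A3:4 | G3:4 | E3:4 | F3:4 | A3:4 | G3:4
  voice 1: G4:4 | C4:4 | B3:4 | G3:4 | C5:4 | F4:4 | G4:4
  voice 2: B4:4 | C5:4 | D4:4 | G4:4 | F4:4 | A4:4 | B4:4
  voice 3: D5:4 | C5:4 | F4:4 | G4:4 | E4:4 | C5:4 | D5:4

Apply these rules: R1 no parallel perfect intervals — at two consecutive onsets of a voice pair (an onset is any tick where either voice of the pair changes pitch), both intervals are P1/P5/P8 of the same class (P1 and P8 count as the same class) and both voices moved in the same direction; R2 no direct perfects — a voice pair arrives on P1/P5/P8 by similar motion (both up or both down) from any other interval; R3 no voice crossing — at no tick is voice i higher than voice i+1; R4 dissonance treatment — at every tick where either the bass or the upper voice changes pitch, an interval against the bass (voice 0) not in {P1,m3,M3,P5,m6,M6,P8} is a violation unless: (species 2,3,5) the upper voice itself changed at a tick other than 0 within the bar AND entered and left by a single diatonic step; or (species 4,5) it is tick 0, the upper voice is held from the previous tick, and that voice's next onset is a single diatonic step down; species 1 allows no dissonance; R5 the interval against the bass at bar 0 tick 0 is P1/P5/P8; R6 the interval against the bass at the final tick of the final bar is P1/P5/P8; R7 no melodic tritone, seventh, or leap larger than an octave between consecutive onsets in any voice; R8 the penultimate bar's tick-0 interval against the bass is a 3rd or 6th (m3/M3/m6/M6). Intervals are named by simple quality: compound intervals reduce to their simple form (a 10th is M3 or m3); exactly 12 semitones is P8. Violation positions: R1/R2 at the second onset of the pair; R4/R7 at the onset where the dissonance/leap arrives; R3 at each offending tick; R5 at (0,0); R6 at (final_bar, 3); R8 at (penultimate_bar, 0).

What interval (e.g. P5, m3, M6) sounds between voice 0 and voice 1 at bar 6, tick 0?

voice 0=G3 voice 1=G4 -> P8

P8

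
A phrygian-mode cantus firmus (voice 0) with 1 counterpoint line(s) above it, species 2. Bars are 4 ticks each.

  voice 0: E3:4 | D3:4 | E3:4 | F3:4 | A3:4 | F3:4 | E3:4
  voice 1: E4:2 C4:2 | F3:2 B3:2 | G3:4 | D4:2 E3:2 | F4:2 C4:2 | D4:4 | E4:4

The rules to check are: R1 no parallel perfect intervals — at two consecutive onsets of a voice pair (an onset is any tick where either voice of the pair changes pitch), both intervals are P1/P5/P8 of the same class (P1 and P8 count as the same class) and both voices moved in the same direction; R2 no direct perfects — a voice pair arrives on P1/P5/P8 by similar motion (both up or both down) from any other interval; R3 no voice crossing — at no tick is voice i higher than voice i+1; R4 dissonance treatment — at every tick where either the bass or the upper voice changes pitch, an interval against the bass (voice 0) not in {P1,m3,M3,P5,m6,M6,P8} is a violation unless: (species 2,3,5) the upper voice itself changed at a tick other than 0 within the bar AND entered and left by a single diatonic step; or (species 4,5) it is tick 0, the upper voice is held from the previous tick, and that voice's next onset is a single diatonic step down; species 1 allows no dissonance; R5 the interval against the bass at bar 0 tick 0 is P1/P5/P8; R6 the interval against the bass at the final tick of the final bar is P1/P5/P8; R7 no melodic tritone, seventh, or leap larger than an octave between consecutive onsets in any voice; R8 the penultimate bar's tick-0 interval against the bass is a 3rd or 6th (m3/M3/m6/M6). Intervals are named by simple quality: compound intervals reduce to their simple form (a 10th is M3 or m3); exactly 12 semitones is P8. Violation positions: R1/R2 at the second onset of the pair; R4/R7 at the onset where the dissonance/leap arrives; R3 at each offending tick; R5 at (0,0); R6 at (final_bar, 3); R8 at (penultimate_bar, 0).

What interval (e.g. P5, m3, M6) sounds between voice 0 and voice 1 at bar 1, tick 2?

M6

voice 0=D3 voice 1=B3 -> M6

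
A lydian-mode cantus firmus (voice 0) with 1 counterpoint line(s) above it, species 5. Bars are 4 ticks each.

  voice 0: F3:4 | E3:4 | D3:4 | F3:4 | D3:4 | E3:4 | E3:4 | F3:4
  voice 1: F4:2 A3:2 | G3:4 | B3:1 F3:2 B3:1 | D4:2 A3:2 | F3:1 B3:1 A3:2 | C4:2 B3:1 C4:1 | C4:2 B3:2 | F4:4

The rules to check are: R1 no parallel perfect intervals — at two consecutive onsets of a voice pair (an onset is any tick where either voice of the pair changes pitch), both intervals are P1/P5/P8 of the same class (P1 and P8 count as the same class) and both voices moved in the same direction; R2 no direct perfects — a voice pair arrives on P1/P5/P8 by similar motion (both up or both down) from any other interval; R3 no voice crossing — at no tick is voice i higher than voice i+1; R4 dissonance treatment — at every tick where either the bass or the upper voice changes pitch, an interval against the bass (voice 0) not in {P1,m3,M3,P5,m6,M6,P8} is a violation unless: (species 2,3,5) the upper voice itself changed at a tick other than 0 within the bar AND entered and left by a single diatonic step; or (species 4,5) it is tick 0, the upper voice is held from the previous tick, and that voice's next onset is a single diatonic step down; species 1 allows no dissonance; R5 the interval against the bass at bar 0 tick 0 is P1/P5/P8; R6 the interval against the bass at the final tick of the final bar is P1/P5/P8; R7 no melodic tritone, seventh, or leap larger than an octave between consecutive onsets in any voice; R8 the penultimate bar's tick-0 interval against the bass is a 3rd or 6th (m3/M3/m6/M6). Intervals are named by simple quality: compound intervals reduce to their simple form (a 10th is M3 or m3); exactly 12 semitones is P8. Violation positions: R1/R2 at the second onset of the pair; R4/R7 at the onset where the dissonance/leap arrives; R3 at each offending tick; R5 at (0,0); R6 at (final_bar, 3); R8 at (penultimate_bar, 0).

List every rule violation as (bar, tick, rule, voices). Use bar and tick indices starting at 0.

bar 0: v0=F3 v1=F4 downbeat P8
bar 1: v0=E3 v1=G3 downbeat m3
bar 2: v0=D3 v1=B3 downbeat M6
bar 3: v0=F3 v1=D4 downbeat M6
bar 4: v0=D3 v1=F3 downbeat m3
bar 5: v0=E3 v1=C4 downbeat m6
bar 6: v0=E3 v1=C4 downbeat m6
bar 7: v0=F3 v1=F4 downbeat P8
  -> R7 @ bar 2 tick 1 v(1,): B3->F3 leap 6st
  -> R7 @ bar 2 tick 3 v(1,): F3->B3 leap 6st
  -> R7 @ bar 4 tick 1 v(1,): F3->B3 leap 6st
  -> R2 @ bar 7 tick 0 v(0, 1): E3/B3 P5 -> F3/F4 P8 similar
  -> R7 @ bar 7 tick 0 v(1,): B3->F4 leap 6st

(2, 1, R7, (1,))
(2, 3, R7, (1,))
(4, 1, R7, (1,))
(7, 0, R2, (0, 1))
(7, 0, R7, (1,))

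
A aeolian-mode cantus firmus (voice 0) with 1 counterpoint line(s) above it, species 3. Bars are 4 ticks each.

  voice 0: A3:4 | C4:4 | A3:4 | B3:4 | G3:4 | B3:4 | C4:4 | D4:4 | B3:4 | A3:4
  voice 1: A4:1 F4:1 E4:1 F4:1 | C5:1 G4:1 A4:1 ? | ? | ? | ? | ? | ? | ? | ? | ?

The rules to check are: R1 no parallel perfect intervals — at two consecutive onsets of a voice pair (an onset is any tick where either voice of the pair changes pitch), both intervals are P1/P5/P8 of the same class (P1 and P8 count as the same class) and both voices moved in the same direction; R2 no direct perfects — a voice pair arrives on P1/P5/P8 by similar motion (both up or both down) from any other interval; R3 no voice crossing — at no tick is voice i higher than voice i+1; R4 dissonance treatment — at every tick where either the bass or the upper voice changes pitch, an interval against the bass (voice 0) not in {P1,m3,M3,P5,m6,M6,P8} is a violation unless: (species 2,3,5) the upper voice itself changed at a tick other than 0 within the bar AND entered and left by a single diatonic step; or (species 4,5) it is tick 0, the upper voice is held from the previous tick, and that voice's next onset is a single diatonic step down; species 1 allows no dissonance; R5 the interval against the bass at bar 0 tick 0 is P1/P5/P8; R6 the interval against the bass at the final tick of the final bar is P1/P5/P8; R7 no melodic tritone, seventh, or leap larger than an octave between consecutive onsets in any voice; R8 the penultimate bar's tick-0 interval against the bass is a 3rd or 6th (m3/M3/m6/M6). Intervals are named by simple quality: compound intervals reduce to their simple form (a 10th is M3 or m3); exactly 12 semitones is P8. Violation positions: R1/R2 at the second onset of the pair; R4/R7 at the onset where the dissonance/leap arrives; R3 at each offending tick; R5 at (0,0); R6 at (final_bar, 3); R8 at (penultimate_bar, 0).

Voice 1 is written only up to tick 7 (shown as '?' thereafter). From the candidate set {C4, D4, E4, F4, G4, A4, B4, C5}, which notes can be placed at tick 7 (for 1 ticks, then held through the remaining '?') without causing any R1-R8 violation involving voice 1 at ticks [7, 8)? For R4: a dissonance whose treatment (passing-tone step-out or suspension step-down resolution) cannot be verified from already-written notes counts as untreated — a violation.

C4: legal
D4: violates R4
E4: legal
F4: violates R4
G4: legal
A4: legal
B4: violates R4
C5: legal

{A4, C4, C5, E4, G4}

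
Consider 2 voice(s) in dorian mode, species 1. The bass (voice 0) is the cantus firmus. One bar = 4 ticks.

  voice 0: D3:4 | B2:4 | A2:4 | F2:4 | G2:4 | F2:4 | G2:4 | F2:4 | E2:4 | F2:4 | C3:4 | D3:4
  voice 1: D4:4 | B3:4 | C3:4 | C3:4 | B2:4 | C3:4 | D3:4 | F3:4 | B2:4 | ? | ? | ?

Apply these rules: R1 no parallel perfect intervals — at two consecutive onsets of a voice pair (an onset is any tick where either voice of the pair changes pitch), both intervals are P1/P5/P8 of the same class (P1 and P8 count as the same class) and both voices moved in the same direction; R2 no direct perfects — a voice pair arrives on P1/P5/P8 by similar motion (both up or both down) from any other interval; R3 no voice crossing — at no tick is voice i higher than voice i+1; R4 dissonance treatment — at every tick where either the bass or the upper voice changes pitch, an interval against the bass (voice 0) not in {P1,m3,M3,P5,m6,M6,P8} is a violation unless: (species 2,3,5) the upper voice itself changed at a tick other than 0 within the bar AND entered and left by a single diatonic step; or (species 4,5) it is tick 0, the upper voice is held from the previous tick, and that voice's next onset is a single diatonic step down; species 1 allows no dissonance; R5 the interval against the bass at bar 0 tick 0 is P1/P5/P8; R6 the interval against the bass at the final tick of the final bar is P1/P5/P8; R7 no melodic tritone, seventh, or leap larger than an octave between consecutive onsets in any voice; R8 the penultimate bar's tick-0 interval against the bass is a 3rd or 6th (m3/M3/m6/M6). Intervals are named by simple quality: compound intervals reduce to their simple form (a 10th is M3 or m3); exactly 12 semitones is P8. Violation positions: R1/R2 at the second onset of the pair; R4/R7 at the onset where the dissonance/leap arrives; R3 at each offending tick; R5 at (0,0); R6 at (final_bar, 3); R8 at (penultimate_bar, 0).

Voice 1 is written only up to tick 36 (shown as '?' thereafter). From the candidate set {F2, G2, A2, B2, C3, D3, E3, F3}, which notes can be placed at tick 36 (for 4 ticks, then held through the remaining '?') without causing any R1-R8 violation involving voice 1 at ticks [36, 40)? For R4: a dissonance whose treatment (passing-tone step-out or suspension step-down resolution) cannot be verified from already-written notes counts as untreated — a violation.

{A2, D3}

F2: violates R7
G2: violates R4
A2: legal
B2: violates R4
C3: violates R1
D3: legal
E3: violates R4
F3: violates R2,R7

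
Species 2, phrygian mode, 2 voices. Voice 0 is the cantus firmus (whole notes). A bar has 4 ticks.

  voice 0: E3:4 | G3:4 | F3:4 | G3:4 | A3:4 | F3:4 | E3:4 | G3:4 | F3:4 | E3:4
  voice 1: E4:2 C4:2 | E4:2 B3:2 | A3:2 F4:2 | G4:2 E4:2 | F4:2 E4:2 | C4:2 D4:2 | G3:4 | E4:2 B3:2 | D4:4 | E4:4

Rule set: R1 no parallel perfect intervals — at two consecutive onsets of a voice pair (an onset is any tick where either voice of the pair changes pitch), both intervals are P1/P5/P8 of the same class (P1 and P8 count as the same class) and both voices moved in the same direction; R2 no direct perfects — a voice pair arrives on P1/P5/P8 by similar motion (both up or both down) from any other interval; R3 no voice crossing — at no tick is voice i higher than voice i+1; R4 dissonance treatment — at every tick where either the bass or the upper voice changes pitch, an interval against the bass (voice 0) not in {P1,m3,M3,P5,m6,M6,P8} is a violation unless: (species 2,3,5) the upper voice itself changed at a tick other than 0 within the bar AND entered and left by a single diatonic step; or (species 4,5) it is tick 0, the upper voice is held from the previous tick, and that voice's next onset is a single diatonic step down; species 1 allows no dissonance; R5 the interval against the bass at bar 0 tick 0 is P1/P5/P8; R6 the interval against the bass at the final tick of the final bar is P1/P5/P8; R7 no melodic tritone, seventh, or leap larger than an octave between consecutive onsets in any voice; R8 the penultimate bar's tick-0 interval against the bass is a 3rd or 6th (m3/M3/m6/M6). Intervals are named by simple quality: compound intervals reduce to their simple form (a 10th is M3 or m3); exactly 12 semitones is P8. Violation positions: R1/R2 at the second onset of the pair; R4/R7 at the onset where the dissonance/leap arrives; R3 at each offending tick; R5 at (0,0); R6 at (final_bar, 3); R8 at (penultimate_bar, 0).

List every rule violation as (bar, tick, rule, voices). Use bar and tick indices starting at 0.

(3, 0, R1, (0, 1))
(5, 0, R1, (0, 1))

bar 0: v0=E3 v1=E4 downbeat P8
bar 1: v0=G3 v1=E4 downbeat M6
bar 2: v0=F3 v1=A3 downbeat M3
bar 3: v0=G3 v1=G4 downbeat P8
bar 4: v0=A3 v1=F4 downbeat m6
bar 5: v0=F3 v1=C4 downbeat P5
bar 6: v0=E3 v1=G3 downbeat m3
bar 7: v0=G3 v1=E4 downbeat M6
bar 8: v0=F3 v1=D4 downbeat M6
bar 9: v0=E3 v1=E4 downbeat P8
  -> R1 @ bar 3 tick 0 v(0, 1): F3/F4 P8 -> G3/G4 P8 similar
  -> R1 @ bar 5 tick 0 v(0, 1): A3/E4 P5 -> F3/C4 P5 similar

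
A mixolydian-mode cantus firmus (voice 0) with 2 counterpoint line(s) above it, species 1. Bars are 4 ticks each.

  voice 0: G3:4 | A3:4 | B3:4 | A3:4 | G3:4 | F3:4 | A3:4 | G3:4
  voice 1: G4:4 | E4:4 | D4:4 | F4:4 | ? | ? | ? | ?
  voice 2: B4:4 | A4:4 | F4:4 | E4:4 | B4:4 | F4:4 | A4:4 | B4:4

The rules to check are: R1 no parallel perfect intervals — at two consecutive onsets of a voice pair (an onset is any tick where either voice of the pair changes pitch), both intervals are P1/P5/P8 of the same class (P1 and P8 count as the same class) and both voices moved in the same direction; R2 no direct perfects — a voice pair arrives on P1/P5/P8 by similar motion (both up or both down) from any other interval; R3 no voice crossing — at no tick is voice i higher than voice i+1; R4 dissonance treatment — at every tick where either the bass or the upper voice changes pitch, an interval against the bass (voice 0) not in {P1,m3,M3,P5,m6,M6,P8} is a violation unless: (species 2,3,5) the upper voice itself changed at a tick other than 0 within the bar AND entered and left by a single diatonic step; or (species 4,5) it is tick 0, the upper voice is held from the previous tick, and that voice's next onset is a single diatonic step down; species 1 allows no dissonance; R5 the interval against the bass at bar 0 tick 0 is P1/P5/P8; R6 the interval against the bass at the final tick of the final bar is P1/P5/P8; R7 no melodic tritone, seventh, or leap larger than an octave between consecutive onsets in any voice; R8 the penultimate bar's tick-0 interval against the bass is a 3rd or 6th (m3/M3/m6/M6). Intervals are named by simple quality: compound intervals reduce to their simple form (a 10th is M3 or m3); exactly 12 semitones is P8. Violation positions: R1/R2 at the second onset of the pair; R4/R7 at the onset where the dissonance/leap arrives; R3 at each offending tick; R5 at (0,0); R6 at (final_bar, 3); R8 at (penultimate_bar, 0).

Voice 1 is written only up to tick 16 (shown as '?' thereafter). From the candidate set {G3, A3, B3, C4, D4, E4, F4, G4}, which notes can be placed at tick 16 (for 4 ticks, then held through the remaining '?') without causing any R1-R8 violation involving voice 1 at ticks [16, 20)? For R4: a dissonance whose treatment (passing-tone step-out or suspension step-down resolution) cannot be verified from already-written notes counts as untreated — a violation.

G3: violates R2,R7
A3: violates R4
B3: violates R7
C4: violates R4
D4: violates R2
E4: legal
F4: violates R4
G4: legal

{E4, G4}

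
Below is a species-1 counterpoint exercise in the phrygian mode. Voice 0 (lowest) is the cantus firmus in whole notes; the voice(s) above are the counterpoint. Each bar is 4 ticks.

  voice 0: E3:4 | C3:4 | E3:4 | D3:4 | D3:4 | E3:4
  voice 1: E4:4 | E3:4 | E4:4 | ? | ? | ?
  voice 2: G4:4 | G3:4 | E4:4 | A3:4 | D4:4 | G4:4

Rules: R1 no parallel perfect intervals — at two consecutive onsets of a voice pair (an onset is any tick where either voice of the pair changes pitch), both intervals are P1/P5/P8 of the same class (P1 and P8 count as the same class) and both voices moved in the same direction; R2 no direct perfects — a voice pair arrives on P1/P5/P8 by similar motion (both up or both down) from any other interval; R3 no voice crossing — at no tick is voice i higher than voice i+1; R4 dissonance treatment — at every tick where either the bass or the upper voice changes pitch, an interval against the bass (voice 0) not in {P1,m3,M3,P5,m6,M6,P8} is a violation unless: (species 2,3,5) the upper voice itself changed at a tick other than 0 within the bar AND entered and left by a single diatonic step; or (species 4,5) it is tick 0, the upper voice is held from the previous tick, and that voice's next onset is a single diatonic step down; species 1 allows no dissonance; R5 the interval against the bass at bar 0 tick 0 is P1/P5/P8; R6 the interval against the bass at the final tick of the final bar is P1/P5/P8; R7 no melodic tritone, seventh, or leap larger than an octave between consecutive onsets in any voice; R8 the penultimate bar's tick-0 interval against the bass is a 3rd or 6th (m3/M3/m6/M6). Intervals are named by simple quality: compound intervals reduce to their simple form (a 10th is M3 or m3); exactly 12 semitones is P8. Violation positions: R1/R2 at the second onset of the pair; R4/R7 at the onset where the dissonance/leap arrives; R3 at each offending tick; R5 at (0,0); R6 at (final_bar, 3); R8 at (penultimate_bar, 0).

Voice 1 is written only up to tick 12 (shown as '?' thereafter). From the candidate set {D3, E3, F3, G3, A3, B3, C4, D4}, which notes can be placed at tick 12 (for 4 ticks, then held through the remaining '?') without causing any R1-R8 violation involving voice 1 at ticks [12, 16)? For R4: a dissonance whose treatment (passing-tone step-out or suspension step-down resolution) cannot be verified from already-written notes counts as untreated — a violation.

{}

D3: violates R1,R2,R7
E3: violates R4
F3: violates R7
G3: violates R4
A3: violates R1,R2
B3: violates R3
C4: violates R3,R4
D4: violates R1,R3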